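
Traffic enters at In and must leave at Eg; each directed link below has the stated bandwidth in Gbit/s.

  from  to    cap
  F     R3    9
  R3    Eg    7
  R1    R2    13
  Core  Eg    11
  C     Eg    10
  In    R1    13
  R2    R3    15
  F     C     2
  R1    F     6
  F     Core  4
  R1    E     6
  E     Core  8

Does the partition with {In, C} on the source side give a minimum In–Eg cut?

Given cut capacity: 13 + 10 = 23.
Augment In→R1→E→Core→Eg: bottleneck 6, flow now 6.
Augment In→R1→F→R3→Eg: bottleneck 6, flow now 12.
Augment In→R1→R2→R3→Eg: bottleneck 1, flow now 13.
No augmenting path remains; maximum flow = 13.
In the residual graph, reachable from In: {In}.
Min-cut edges: In→R1 (13); capacity 13 = 13.
Cut capacity 23 exceeds the max flow 13, so it is not minimum.

No — its capacity is 23, but the minimum cut has capacity 13.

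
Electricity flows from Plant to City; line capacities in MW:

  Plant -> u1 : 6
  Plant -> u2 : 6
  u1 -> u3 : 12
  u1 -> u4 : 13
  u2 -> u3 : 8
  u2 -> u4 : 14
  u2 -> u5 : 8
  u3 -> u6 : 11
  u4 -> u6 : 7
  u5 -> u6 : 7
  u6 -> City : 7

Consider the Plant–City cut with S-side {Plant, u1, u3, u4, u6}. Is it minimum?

Given cut capacity: 6 + 7 = 13.
Augment Plant→u1→u3→u6→City: bottleneck 6, flow now 6.
Augment Plant→u2→u3→u6→City: bottleneck 1, flow now 7.
No augmenting path remains; maximum flow = 7.
In the residual graph, reachable from Plant: {Plant, u1, u2, u3, u4, u5, u6}.
Min-cut edges: u6→City (7); capacity 7 = 7.
Cut capacity 13 exceeds the max flow 7, so it is not minimum.

No — its capacity is 13, but the minimum cut has capacity 7.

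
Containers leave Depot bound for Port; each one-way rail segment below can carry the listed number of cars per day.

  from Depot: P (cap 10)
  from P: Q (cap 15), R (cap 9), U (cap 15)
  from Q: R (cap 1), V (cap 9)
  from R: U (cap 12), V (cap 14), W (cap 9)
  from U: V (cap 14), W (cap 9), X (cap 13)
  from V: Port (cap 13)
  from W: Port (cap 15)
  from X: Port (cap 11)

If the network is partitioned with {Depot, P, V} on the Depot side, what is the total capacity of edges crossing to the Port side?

52

Edges leaving {Depot, P, V}: P→Q (15), P→R (9), P→U (15), V→Port (13).
Cut capacity = 15 + 9 + 15 + 13 = 52.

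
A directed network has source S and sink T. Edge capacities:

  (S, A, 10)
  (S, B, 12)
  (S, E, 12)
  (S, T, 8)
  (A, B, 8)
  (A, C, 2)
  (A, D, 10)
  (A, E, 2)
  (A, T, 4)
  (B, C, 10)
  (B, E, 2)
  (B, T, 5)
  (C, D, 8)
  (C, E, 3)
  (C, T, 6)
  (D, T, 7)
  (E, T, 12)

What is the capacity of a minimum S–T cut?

Augment S→T: bottleneck 8, flow now 8.
Augment S→A→T: bottleneck 4, flow now 12.
Augment S→B→T: bottleneck 5, flow now 17.
Augment S→E→T: bottleneck 12, flow now 29.
Augment S→A→C→T: bottleneck 2, flow now 31.
Augment S→A→D→T: bottleneck 4, flow now 35.
Augment S→B→C→T: bottleneck 4, flow now 39.
Augment S→B→C→D→T: bottleneck 3, flow now 42.
No augmenting path remains; maximum flow = 42.
By max-flow min-cut, the minimum cut capacity equals the max flow.
In the residual graph, reachable from S: {S}.
Min-cut edges: S→A (10), S→B (12), S→E (12), S→T (8); capacity 10 + 12 + 12 + 8 = 42.

42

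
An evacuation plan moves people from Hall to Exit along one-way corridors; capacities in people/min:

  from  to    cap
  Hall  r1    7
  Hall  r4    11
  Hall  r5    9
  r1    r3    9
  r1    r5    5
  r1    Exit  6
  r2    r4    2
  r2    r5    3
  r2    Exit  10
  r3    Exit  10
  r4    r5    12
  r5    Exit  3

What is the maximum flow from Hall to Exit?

Augment Hall→r1→Exit: bottleneck 6, flow now 6.
Augment Hall→r5→Exit: bottleneck 3, flow now 9.
Augment Hall→r1→r3→Exit: bottleneck 1, flow now 10.
No augmenting path remains; maximum flow = 10.
In the residual graph, reachable from Hall: {Hall, r4, r5}.
Min-cut edges: Hall→r1 (7), r5→Exit (3); capacity 7 + 3 = 10.
This cut is saturated, so no flow can exceed 10.

10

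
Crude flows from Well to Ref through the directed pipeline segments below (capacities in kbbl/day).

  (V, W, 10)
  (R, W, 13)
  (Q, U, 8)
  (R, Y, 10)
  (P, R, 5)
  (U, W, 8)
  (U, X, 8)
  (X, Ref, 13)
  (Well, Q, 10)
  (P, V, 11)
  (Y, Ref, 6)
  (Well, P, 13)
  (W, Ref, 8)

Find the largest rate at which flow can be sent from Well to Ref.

21

Augment Well→P→R→W→Ref: bottleneck 5, flow now 5.
Augment Well→P→V→W→Ref: bottleneck 3, flow now 8.
Augment Well→Q→U→X→Ref: bottleneck 8, flow now 16.
Augment Well→P→V→W→R→Y→Ref: bottleneck 5, flow now 21. (uses reverse residual edge)
No augmenting path remains; maximum flow = 21.
In the residual graph, reachable from Well: {Well, Q}.
Min-cut edges: Well→P (13), Q→U (8); capacity 13 + 8 = 21.
This cut is saturated, so no flow can exceed 21.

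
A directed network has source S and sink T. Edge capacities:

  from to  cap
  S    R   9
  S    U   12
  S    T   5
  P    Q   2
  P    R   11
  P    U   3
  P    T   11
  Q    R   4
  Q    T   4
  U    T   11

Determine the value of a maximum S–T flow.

Augment S→T: bottleneck 5, flow now 5.
Augment S→U→T: bottleneck 11, flow now 16.
No augmenting path remains; maximum flow = 16.
In the residual graph, reachable from S: {S, R, U}.
Min-cut edges: S→T (5), U→T (11); capacity 5 + 11 = 16.
This cut is saturated, so no flow can exceed 16.

16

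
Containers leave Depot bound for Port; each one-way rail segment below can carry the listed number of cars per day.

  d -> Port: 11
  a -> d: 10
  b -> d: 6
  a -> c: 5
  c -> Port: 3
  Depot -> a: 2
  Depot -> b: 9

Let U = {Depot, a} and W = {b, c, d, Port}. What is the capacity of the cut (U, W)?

24

Edges leaving {Depot, a}: Depot→b (9), a→c (5), a→d (10).
Cut capacity = 9 + 5 + 10 = 24.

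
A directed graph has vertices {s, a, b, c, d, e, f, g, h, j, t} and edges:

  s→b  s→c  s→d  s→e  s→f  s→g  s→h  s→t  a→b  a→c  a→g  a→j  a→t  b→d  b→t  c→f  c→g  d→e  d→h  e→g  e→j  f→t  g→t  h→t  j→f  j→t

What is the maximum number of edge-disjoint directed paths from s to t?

Assign every edge capacity 1; by Menger, the answer equals the max flow.
Path s→t (+1); total 1.
Path s→b→t (+1); total 2.
Path s→f→t (+1); total 3.
Path s→g→t (+1); total 4.
Path s→h→t (+1); total 5.
Path s→e→j→t (+1); total 6.
No residual s→t path; max flow = 6.
Certifying cut of size 6: {e→j, f→t, g→t, h→t, s→b, s→t}.

6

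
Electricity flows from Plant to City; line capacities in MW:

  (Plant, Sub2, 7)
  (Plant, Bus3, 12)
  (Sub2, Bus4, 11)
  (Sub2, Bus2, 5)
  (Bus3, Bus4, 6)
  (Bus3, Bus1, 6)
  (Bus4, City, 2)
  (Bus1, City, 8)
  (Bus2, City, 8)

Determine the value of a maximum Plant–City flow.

13

Augment Plant→Sub2→Bus4→City: bottleneck 2, flow now 2.
Augment Plant→Sub2→Bus2→City: bottleneck 5, flow now 7.
Augment Plant→Bus3→Bus1→City: bottleneck 6, flow now 13.
No augmenting path remains; maximum flow = 13.
In the residual graph, reachable from Plant: {Plant, Sub2, Bus3, Bus4}.
Min-cut edges: Sub2→Bus2 (5), Bus3→Bus1 (6), Bus4→City (2); capacity 5 + 6 + 2 = 13.
This cut is saturated, so no flow can exceed 13.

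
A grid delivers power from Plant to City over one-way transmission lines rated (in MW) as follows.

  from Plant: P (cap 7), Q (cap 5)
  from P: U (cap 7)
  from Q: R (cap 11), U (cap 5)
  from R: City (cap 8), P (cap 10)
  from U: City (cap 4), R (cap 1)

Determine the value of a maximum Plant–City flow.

Augment Plant→P→U→City: bottleneck 4, flow now 4.
Augment Plant→Q→R→City: bottleneck 5, flow now 9.
Augment Plant→P→U→R→City: bottleneck 1, flow now 10.
No augmenting path remains; maximum flow = 10.
In the residual graph, reachable from Plant: {Plant, P, U}.
Min-cut edges: Plant→Q (5), U→R (1), U→City (4); capacity 5 + 1 + 4 = 10.
This cut is saturated, so no flow can exceed 10.

10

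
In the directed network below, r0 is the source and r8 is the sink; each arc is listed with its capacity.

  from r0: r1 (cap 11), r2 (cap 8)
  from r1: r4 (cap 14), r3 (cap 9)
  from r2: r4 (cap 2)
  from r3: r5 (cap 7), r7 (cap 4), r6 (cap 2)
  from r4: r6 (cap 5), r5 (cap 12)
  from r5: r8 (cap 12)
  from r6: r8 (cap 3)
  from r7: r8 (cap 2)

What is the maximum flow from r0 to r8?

13

Augment r0→r1→r3→r5→r8: bottleneck 7, flow now 7.
Augment r0→r1→r3→r6→r8: bottleneck 2, flow now 9.
Augment r0→r1→r4→r5→r8: bottleneck 2, flow now 11.
Augment r0→r2→r4→r5→r8: bottleneck 2, flow now 13.
No augmenting path remains; maximum flow = 13.
In the residual graph, reachable from r0: {r0, r2}.
Min-cut edges: r0→r1 (11), r2→r4 (2); capacity 11 + 2 = 13.
This cut is saturated, so no flow can exceed 13.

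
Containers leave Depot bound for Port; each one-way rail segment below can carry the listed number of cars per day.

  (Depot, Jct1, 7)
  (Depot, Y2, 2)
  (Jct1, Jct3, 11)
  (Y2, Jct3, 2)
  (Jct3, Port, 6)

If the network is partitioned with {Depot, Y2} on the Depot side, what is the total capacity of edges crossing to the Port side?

Edges leaving {Depot, Y2}: Depot→Jct1 (7), Y2→Jct3 (2).
Cut capacity = 7 + 2 = 9.

9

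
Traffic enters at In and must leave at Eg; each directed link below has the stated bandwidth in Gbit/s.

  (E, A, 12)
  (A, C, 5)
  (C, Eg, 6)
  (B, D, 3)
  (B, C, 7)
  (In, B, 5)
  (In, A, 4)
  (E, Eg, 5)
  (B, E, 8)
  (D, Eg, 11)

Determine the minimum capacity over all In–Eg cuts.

9

Augment In→A→C→Eg: bottleneck 4, flow now 4.
Augment In→B→C→Eg: bottleneck 2, flow now 6.
Augment In→B→D→Eg: bottleneck 3, flow now 9.
No augmenting path remains; maximum flow = 9.
By max-flow min-cut, the minimum cut capacity equals the max flow.
In the residual graph, reachable from In: {In}.
Min-cut edges: In→A (4), In→B (5); capacity 4 + 5 = 9.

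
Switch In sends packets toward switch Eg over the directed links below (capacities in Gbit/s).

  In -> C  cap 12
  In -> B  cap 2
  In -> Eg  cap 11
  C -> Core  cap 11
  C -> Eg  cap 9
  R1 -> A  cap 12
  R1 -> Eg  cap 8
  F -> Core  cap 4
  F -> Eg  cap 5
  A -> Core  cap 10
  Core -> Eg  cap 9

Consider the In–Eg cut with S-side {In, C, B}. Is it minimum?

Given cut capacity: 11 + 11 + 9 = 31.
Augment In→Eg: bottleneck 11, flow now 11.
Augment In→C→Eg: bottleneck 9, flow now 20.
Augment In→C→Core→Eg: bottleneck 3, flow now 23.
No augmenting path remains; maximum flow = 23.
In the residual graph, reachable from In: {In, B}.
Min-cut edges: In→C (12), In→Eg (11); capacity 12 + 11 = 23.
Cut capacity 31 exceeds the max flow 23, so it is not minimum.

No — its capacity is 31, but the minimum cut has capacity 23.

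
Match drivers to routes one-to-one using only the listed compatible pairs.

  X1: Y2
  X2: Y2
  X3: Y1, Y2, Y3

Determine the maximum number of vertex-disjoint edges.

2

Unit-capacity flow: source→left, listed edges, right→sink; max matching = max flow.
Augmenting path X1→Y2 (+1); matched 1.
Augmenting path X3→Y1 (+1); matched 2.
No augmenting path remains; maximum matching = 2.
König certificate: {X3, Y2} is a vertex cover of size 2 (every listed pair touches it), so no matching can be larger.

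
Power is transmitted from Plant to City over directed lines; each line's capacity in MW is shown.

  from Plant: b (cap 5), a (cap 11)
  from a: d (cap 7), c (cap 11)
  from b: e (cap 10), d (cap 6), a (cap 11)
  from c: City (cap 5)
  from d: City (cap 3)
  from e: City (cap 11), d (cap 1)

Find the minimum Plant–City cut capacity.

Augment Plant→a→c→City: bottleneck 5, flow now 5.
Augment Plant→a→d→City: bottleneck 3, flow now 8.
Augment Plant→b→e→City: bottleneck 5, flow now 13.
No augmenting path remains; maximum flow = 13.
By max-flow min-cut, the minimum cut capacity equals the max flow.
In the residual graph, reachable from Plant: {Plant, a, c, d}.
Min-cut edges: Plant→b (5), c→City (5), d→City (3); capacity 5 + 5 + 3 = 13.

13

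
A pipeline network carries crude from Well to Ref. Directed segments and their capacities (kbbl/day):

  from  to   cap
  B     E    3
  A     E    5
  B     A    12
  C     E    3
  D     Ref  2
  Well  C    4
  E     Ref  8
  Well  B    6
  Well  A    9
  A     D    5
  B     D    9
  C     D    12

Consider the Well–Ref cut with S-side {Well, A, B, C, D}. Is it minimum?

No — its capacity is 13, but the minimum cut has capacity 10.

Given cut capacity: 5 + 3 + 3 + 2 = 13.
Augment Well→A→D→Ref: bottleneck 2, flow now 2.
Augment Well→A→E→Ref: bottleneck 5, flow now 7.
Augment Well→B→E→Ref: bottleneck 3, flow now 10.
No augmenting path remains; maximum flow = 10.
In the residual graph, reachable from Well: {Well, A, B, C, D, E}.
Min-cut edges: D→Ref (2), E→Ref (8); capacity 2 + 8 = 10.
Cut capacity 13 exceeds the max flow 10, so it is not minimum.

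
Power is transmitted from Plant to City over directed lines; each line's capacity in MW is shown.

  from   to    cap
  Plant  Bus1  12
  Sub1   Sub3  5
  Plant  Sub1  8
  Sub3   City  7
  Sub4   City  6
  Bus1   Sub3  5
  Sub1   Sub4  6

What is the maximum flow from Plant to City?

13

Augment Plant→Bus1→Sub3→City: bottleneck 5, flow now 5.
Augment Plant→Sub1→Sub4→City: bottleneck 6, flow now 11.
Augment Plant→Sub1→Sub3→City: bottleneck 2, flow now 13.
No augmenting path remains; maximum flow = 13.
In the residual graph, reachable from Plant: {Plant, Bus1}.
Min-cut edges: Plant→Sub1 (8), Bus1→Sub3 (5); capacity 8 + 5 = 13.
This cut is saturated, so no flow can exceed 13.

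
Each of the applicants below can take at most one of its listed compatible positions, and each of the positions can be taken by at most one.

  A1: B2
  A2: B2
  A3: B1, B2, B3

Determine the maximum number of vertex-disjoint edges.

Unit-capacity flow: source→left, listed edges, right→sink; max matching = max flow.
Augmenting path A1→B2 (+1); matched 1.
Augmenting path A3→B1 (+1); matched 2.
No augmenting path remains; maximum matching = 2.
König certificate: {A3, B2} is a vertex cover of size 2 (every listed pair touches it), so no matching can be larger.

2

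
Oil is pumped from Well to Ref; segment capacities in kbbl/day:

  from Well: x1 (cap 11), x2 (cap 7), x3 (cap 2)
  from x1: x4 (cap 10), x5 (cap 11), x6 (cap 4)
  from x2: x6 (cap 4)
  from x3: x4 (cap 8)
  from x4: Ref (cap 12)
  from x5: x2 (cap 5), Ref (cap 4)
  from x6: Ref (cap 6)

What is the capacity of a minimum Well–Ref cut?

17

Augment Well→x1→x4→Ref: bottleneck 10, flow now 10.
Augment Well→x1→x5→Ref: bottleneck 1, flow now 11.
Augment Well→x2→x6→Ref: bottleneck 4, flow now 15.
Augment Well→x3→x4→Ref: bottleneck 2, flow now 17.
No augmenting path remains; maximum flow = 17.
By max-flow min-cut, the minimum cut capacity equals the max flow.
In the residual graph, reachable from Well: {Well, x2}.
Min-cut edges: Well→x1 (11), Well→x3 (2), x2→x6 (4); capacity 11 + 2 + 4 = 17.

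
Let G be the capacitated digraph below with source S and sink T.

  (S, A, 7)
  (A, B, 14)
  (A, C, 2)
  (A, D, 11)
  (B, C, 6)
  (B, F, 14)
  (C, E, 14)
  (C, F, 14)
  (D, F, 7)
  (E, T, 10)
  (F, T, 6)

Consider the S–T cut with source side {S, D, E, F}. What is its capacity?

Edges leaving {S, D, E, F}: S→A (7), E→T (10), F→T (6).
Cut capacity = 7 + 10 + 6 = 23.

23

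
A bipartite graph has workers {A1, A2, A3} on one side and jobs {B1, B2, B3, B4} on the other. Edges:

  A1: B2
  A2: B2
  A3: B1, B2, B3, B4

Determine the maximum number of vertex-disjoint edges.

Unit-capacity flow: source→left, listed edges, right→sink; max matching = max flow.
Augmenting path A1→B2 (+1); matched 1.
Augmenting path A3→B1 (+1); matched 2.
No augmenting path remains; maximum matching = 2.
König certificate: {A3, B2} is a vertex cover of size 2 (every listed pair touches it), so no matching can be larger.

2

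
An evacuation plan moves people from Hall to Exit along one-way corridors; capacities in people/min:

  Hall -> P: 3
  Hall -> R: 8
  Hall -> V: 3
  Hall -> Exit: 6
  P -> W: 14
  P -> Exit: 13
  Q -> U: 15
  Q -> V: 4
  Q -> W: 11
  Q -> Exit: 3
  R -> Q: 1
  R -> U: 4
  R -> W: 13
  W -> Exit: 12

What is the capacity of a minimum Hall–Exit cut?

17

Augment Hall→Exit: bottleneck 6, flow now 6.
Augment Hall→P→Exit: bottleneck 3, flow now 9.
Augment Hall→R→Q→Exit: bottleneck 1, flow now 10.
Augment Hall→R→W→Exit: bottleneck 7, flow now 17.
No augmenting path remains; maximum flow = 17.
By max-flow min-cut, the minimum cut capacity equals the max flow.
In the residual graph, reachable from Hall: {Hall, V}.
Min-cut edges: Hall→P (3), Hall→R (8), Hall→Exit (6); capacity 3 + 8 + 6 = 17.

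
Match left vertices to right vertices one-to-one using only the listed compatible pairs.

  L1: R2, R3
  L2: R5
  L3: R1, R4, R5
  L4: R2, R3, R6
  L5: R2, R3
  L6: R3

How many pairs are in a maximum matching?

5

Unit-capacity flow: source→left, listed edges, right→sink; max matching = max flow.
Augmenting path L1→R2 (+1); matched 1.
Augmenting path L2→R5 (+1); matched 2.
Augmenting path L3→R1 (+1); matched 3.
Augmenting path L4→R3 (+1); matched 4.
Augmenting path L5→R3→L4→R6 (+1); matched 5.
No augmenting path remains; maximum matching = 5.
König certificate: {L2, L3, L4, R2, R3} is a vertex cover of size 5 (every listed pair touches it), so no matching can be larger.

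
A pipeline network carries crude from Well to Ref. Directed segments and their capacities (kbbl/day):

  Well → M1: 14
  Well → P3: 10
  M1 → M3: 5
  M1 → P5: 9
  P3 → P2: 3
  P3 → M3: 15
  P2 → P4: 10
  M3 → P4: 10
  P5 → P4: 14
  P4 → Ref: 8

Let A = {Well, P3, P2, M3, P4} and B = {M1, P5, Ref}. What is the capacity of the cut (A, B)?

Edges leaving {Well, P3, P2, M3, P4}: Well→M1 (14), P4→Ref (8).
Cut capacity = 14 + 8 = 22.

22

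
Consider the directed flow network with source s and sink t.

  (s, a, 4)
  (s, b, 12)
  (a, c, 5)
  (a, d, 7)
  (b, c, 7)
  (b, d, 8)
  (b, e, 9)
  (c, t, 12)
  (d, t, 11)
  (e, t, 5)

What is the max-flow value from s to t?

16

Augment s→a→c→t: bottleneck 4, flow now 4.
Augment s→b→c→t: bottleneck 7, flow now 11.
Augment s→b→d→t: bottleneck 5, flow now 16.
No augmenting path remains; maximum flow = 16.
In the residual graph, reachable from s: {s}.
Min-cut edges: s→a (4), s→b (12); capacity 4 + 12 = 16.
This cut is saturated, so no flow can exceed 16.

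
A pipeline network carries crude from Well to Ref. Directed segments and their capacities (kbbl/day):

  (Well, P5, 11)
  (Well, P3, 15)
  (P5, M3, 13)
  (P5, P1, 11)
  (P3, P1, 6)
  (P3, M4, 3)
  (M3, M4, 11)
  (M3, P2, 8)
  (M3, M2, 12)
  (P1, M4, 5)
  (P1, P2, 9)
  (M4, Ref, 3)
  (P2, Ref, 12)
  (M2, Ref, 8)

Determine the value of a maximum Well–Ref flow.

20

Augment Well→P3→M4→Ref: bottleneck 3, flow now 3.
Augment Well→P5→M3→P2→Ref: bottleneck 8, flow now 11.
Augment Well→P5→M3→M2→Ref: bottleneck 3, flow now 14.
Augment Well→P3→P1→P2→Ref: bottleneck 4, flow now 18.
Augment Well→P3→P1→P2→M3→M2→Ref: bottleneck 2, flow now 20. (uses reverse residual edge)
No augmenting path remains; maximum flow = 20.
In the residual graph, reachable from Well: {Well, P3}.
Min-cut edges: Well→P5 (11), P3→P1 (6), P3→M4 (3); capacity 11 + 6 + 3 = 20.
This cut is saturated, so no flow can exceed 20.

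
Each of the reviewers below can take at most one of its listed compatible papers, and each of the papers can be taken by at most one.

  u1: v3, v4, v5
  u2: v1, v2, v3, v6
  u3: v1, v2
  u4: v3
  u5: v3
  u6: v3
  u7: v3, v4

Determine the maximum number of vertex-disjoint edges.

Unit-capacity flow: source→left, listed edges, right→sink; max matching = max flow.
Augmenting path u1→v3 (+1); matched 1.
Augmenting path u2→v1 (+1); matched 2.
Augmenting path u3→v2 (+1); matched 3.
Augmenting path u7→v4 (+1); matched 4.
Augmenting path u4→v3→u1→v5 (+1); matched 5.
No augmenting path remains; maximum matching = 5.
König certificate: {u1, u2, u3, u7, v3} is a vertex cover of size 5 (every listed pair touches it), so no matching can be larger.

5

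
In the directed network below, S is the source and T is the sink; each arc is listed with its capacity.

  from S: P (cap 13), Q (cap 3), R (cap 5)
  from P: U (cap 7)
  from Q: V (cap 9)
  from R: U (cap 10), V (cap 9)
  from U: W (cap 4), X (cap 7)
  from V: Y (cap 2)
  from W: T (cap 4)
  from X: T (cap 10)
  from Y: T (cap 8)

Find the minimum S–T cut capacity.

Augment S→P→U→W→T: bottleneck 4, flow now 4.
Augment S→P→U→X→T: bottleneck 3, flow now 7.
Augment S→Q→V→Y→T: bottleneck 2, flow now 9.
Augment S→R→U→X→T: bottleneck 4, flow now 13.
No augmenting path remains; maximum flow = 13.
By max-flow min-cut, the minimum cut capacity equals the max flow.
In the residual graph, reachable from S: {S, P, Q, R, U, V}.
Min-cut edges: U→W (4), U→X (7), V→Y (2); capacity 4 + 7 + 2 = 13.

13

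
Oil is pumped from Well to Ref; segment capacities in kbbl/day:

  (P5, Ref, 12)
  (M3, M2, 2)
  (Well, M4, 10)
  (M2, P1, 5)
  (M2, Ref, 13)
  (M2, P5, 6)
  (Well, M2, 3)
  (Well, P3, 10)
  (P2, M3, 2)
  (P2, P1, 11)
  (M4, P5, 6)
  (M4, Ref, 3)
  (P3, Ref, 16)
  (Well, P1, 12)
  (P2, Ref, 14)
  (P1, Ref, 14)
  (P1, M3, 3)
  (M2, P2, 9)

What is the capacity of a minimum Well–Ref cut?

34

Augment Well→M4→Ref: bottleneck 3, flow now 3.
Augment Well→M2→Ref: bottleneck 3, flow now 6.
Augment Well→P1→Ref: bottleneck 12, flow now 18.
Augment Well→P3→Ref: bottleneck 10, flow now 28.
Augment Well→M4→P5→Ref: bottleneck 6, flow now 34.
No augmenting path remains; maximum flow = 34.
By max-flow min-cut, the minimum cut capacity equals the max flow.
In the residual graph, reachable from Well: {Well, M4}.
Min-cut edges: Well→M2 (3), Well→P1 (12), Well→P3 (10), M4→P5 (6), M4→Ref (3); capacity 3 + 12 + 10 + 6 + 3 = 34.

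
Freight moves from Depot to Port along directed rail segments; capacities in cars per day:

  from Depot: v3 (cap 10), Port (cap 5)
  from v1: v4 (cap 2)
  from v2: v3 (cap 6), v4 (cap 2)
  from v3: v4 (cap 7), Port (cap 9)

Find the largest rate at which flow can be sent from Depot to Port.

14

Augment Depot→Port: bottleneck 5, flow now 5.
Augment Depot→v3→Port: bottleneck 9, flow now 14.
No augmenting path remains; maximum flow = 14.
In the residual graph, reachable from Depot: {Depot, v3, v4}.
Min-cut edges: Depot→Port (5), v3→Port (9); capacity 5 + 9 = 14.
This cut is saturated, so no flow can exceed 14.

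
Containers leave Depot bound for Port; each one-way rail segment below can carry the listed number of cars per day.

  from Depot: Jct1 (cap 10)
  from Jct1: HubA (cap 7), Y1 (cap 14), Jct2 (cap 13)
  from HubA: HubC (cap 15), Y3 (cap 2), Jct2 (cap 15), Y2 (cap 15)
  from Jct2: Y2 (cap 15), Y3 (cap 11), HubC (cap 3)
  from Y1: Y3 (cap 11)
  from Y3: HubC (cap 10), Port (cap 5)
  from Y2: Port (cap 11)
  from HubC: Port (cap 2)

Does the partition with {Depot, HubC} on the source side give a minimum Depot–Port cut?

Given cut capacity: 10 + 2 = 12.
Augment Depot→Jct1→HubA→Y3→Port: bottleneck 2, flow now 2.
Augment Depot→Jct1→HubA→Y2→Port: bottleneck 5, flow now 7.
Augment Depot→Jct1→Jct2→Y3→Port: bottleneck 3, flow now 10.
No augmenting path remains; maximum flow = 10.
In the residual graph, reachable from Depot: {Depot}.
Min-cut edges: Depot→Jct1 (10); capacity 10 = 10.
Cut capacity 12 exceeds the max flow 10, so it is not minimum.

No — its capacity is 12, but the minimum cut has capacity 10.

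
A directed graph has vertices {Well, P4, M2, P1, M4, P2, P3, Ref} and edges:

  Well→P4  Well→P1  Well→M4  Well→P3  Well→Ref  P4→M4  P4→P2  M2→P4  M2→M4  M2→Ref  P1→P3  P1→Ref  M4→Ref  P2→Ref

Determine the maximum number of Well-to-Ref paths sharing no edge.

4

Assign every edge capacity 1; by Menger, the answer equals the max flow.
Path Well→Ref (+1); total 1.
Path Well→P1→Ref (+1); total 2.
Path Well→M4→Ref (+1); total 3.
Path Well→P4→P2→Ref (+1); total 4.
No residual Well→Ref path; max flow = 4.
Certifying cut of size 4: {Well→M4, Well→P1, Well→P4, Well→Ref}.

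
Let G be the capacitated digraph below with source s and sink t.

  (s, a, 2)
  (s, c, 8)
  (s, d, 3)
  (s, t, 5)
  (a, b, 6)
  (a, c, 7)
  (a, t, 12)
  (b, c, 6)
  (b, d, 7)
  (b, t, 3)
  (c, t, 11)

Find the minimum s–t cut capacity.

Augment s→t: bottleneck 5, flow now 5.
Augment s→a→t: bottleneck 2, flow now 7.
Augment s→c→t: bottleneck 8, flow now 15.
No augmenting path remains; maximum flow = 15.
By max-flow min-cut, the minimum cut capacity equals the max flow.
In the residual graph, reachable from s: {s, d}.
Min-cut edges: s→a (2), s→c (8), s→t (5); capacity 2 + 8 + 5 = 15.

15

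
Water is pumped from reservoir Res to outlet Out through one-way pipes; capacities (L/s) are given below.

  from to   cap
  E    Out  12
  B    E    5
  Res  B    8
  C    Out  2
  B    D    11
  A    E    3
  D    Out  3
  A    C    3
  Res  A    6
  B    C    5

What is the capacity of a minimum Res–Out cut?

Augment Res→A→C→Out: bottleneck 2, flow now 2.
Augment Res→A→E→Out: bottleneck 3, flow now 5.
Augment Res→B→D→Out: bottleneck 3, flow now 8.
Augment Res→B→E→Out: bottleneck 5, flow now 13.
No augmenting path remains; maximum flow = 13.
By max-flow min-cut, the minimum cut capacity equals the max flow.
In the residual graph, reachable from Res: {Res, A, C}.
Min-cut edges: Res→B (8), A→E (3), C→Out (2); capacity 8 + 3 + 2 = 13.

13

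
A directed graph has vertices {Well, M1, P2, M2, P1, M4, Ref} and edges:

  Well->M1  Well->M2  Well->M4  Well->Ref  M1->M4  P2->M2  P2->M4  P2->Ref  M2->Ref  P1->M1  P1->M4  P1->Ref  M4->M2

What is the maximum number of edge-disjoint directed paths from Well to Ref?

2

Assign every edge capacity 1; by Menger, the answer equals the max flow.
Path Well→Ref (+1); total 1.
Path Well→M2→Ref (+1); total 2.
No residual Well→Ref path; max flow = 2.
Certifying cut of size 2: {M2→Ref, Well→Ref}.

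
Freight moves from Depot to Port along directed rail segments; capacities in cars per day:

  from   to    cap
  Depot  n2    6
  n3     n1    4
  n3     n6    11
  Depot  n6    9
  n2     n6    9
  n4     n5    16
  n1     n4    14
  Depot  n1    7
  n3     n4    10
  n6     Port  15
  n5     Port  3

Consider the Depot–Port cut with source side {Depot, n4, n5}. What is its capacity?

Edges leaving {Depot, n4, n5}: Depot→n1 (7), Depot→n2 (6), Depot→n6 (9), n5→Port (3).
Cut capacity = 7 + 6 + 9 + 3 = 25.

25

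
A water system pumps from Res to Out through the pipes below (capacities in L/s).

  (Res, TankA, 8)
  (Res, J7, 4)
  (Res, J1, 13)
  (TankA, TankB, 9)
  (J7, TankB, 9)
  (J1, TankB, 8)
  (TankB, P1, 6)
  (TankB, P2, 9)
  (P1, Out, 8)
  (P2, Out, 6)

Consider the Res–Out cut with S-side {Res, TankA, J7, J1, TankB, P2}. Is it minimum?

Given cut capacity: 6 + 6 = 12.
Augment Res→TankA→TankB→P1→Out: bottleneck 6, flow now 6.
Augment Res→TankA→TankB→P2→Out: bottleneck 2, flow now 8.
Augment Res→J7→TankB→P2→Out: bottleneck 4, flow now 12.
No augmenting path remains; maximum flow = 12.
Cut capacity 12 equals the max flow, so it is a minimum cut.

Yes — it is a minimum cut (capacity 12).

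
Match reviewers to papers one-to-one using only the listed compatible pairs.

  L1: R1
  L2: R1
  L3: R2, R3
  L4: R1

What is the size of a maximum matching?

Unit-capacity flow: source→left, listed edges, right→sink; max matching = max flow.
Augmenting path L1→R1 (+1); matched 1.
Augmenting path L3→R2 (+1); matched 2.
No augmenting path remains; maximum matching = 2.
König certificate: {L3, R1} is a vertex cover of size 2 (every listed pair touches it), so no matching can be larger.

2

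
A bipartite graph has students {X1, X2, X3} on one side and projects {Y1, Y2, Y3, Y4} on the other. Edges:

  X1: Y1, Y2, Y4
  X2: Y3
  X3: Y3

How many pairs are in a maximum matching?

2

Unit-capacity flow: source→left, listed edges, right→sink; max matching = max flow.
Augmenting path X1→Y1 (+1); matched 1.
Augmenting path X2→Y3 (+1); matched 2.
No augmenting path remains; maximum matching = 2.
König certificate: {X1, Y3} is a vertex cover of size 2 (every listed pair touches it), so no matching can be larger.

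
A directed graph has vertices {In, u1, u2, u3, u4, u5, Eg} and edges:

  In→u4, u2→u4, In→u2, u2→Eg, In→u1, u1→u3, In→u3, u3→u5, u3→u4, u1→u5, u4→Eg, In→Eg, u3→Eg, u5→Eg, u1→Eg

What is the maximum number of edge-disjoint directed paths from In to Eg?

Assign every edge capacity 1; by Menger, the answer equals the max flow.
Path In→Eg (+1); total 1.
Path In→u1→Eg (+1); total 2.
Path In→u2→Eg (+1); total 3.
Path In→u3→Eg (+1); total 4.
Path In→u4→Eg (+1); total 5.
No residual In→Eg path; max flow = 5.
Certifying cut of size 5: {In→Eg, In→u1, In→u2, In→u3, In→u4}.

5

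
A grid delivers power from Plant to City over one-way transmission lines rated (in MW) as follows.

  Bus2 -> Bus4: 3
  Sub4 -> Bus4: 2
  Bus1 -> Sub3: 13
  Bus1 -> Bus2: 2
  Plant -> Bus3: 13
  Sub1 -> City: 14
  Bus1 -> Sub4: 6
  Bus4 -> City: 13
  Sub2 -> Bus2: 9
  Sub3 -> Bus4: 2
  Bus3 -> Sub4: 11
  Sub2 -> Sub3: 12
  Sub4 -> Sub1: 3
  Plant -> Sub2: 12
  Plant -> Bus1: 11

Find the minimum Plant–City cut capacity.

Augment Plant→Bus1→Sub3→Bus4→City: bottleneck 2, flow now 2.
Augment Plant→Bus1→Sub4→Bus4→City: bottleneck 2, flow now 4.
Augment Plant→Bus1→Sub4→Sub1→City: bottleneck 3, flow now 7.
Augment Plant→Bus1→Bus2→Bus4→City: bottleneck 2, flow now 9.
Augment Plant→Sub2→Bus2→Bus4→City: bottleneck 1, flow now 10.
No augmenting path remains; maximum flow = 10.
By max-flow min-cut, the minimum cut capacity equals the max flow.
In the residual graph, reachable from Plant: {Plant, Bus1, Sub2, Bus3, Sub3, Sub4, Bus2}.
Min-cut edges: Sub3→Bus4 (2), Sub4→Bus4 (2), Sub4→Sub1 (3), Bus2→Bus4 (3); capacity 2 + 2 + 3 + 3 = 10.

10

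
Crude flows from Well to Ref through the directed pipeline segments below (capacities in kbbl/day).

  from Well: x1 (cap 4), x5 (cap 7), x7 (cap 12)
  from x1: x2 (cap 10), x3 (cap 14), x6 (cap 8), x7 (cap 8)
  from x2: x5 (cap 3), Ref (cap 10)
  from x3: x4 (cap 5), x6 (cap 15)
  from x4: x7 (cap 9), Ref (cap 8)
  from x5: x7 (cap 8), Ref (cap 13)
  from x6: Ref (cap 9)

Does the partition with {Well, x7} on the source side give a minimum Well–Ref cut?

Yes — it is a minimum cut (capacity 11).

Given cut capacity: 4 + 7 = 11.
Augment Well→x5→Ref: bottleneck 7, flow now 7.
Augment Well→x1→x2→Ref: bottleneck 4, flow now 11.
No augmenting path remains; maximum flow = 11.
Cut capacity 11 equals the max flow, so it is a minimum cut.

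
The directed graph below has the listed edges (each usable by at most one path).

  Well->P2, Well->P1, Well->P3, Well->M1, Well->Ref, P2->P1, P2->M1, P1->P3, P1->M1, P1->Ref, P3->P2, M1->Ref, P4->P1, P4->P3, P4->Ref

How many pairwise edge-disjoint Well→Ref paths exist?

Assign every edge capacity 1; by Menger, the answer equals the max flow.
Path Well→Ref (+1); total 1.
Path Well→P1→Ref (+1); total 2.
Path Well→M1→Ref (+1); total 3.
No residual Well→Ref path; max flow = 3.
Certifying cut of size 3: {M1→Ref, P1→Ref, Well→Ref}.

3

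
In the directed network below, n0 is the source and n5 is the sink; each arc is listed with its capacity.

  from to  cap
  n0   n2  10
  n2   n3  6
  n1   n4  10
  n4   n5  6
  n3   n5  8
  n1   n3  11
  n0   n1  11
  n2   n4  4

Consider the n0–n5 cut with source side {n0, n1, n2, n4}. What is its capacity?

23

Edges leaving {n0, n1, n2, n4}: n1→n3 (11), n2→n3 (6), n4→n5 (6).
Cut capacity = 11 + 6 + 6 = 23.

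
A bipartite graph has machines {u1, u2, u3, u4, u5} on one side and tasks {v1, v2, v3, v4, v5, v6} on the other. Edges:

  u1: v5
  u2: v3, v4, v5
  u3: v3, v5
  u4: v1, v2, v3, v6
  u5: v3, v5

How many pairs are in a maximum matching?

Unit-capacity flow: source→left, listed edges, right→sink; max matching = max flow.
Augmenting path u1→v5 (+1); matched 1.
Augmenting path u2→v3 (+1); matched 2.
Augmenting path u4→v1 (+1); matched 3.
Augmenting path u3→v3→u2→v4 (+1); matched 4.
No augmenting path remains; maximum matching = 4.
König certificate: {u2, u4, v3, v5} is a vertex cover of size 4 (every listed pair touches it), so no matching can be larger.

4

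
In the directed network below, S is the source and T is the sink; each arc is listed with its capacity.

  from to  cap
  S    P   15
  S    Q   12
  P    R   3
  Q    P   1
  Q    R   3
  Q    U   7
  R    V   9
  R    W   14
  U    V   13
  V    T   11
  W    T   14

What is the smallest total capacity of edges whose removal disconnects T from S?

13

Augment S→P→R→V→T: bottleneck 3, flow now 3.
Augment S→Q→R→V→T: bottleneck 3, flow now 6.
Augment S→Q→U→V→T: bottleneck 5, flow now 11.
Augment S→Q→U→V→R→W→T: bottleneck 2, flow now 13. (uses reverse residual edge)
No augmenting path remains; maximum flow = 13.
By max-flow min-cut, the minimum cut capacity equals the max flow.
In the residual graph, reachable from S: {S, P, Q}.
Min-cut edges: P→R (3), Q→R (3), Q→U (7); capacity 3 + 3 + 7 = 13.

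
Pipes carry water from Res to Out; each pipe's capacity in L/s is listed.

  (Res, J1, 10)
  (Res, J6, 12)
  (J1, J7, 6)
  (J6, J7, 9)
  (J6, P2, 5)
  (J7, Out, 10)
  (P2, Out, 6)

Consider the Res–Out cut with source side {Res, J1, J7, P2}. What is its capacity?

28

Edges leaving {Res, J1, J7, P2}: Res→J6 (12), J7→Out (10), P2→Out (6).
Cut capacity = 12 + 10 + 6 = 28.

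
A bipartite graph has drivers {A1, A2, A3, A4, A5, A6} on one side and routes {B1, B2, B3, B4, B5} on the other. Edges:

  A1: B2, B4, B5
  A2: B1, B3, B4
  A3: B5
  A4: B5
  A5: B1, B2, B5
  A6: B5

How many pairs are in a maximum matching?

4

Unit-capacity flow: source→left, listed edges, right→sink; max matching = max flow.
Augmenting path A1→B2 (+1); matched 1.
Augmenting path A2→B1 (+1); matched 2.
Augmenting path A3→B5 (+1); matched 3.
Augmenting path A5→B1→A2→B3 (+1); matched 4.
No augmenting path remains; maximum matching = 4.
König certificate: {A1, A2, A5, B5} is a vertex cover of size 4 (every listed pair touches it), so no matching can be larger.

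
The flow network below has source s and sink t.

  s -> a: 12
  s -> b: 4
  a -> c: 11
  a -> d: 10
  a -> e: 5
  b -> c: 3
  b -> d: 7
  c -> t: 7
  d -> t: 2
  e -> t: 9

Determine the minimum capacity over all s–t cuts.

14

Augment s→a→c→t: bottleneck 7, flow now 7.
Augment s→a→d→t: bottleneck 2, flow now 9.
Augment s→a→e→t: bottleneck 3, flow now 12.
Augment s→b→c→a→e→t: bottleneck 2, flow now 14. (uses reverse residual edge)
No augmenting path remains; maximum flow = 14.
By max-flow min-cut, the minimum cut capacity equals the max flow.
In the residual graph, reachable from s: {s, a, b, c, d}.
Min-cut edges: a→e (5), c→t (7), d→t (2); capacity 5 + 7 + 2 = 14.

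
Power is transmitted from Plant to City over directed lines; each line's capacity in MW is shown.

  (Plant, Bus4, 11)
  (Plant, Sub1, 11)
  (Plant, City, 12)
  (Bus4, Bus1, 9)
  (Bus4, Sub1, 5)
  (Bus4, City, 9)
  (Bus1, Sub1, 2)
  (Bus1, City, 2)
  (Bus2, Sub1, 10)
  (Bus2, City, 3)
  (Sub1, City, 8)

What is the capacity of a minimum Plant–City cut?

Augment Plant→City: bottleneck 12, flow now 12.
Augment Plant→Bus4→City: bottleneck 9, flow now 21.
Augment Plant→Sub1→City: bottleneck 8, flow now 29.
Augment Plant→Bus4→Bus1→City: bottleneck 2, flow now 31.
No augmenting path remains; maximum flow = 31.
By max-flow min-cut, the minimum cut capacity equals the max flow.
In the residual graph, reachable from Plant: {Plant, Sub1}.
Min-cut edges: Plant→Bus4 (11), Plant→City (12), Sub1→City (8); capacity 11 + 12 + 8 = 31.

31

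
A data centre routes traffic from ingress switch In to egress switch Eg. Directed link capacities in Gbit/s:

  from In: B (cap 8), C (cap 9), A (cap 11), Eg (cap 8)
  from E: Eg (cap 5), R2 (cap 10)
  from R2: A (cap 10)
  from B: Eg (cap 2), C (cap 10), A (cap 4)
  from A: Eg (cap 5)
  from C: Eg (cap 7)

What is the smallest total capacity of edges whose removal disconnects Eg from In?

22

Augment In→Eg: bottleneck 8, flow now 8.
Augment In→B→Eg: bottleneck 2, flow now 10.
Augment In→A→Eg: bottleneck 5, flow now 15.
Augment In→C→Eg: bottleneck 7, flow now 22.
No augmenting path remains; maximum flow = 22.
By max-flow min-cut, the minimum cut capacity equals the max flow.
In the residual graph, reachable from In: {In, B, A, C}.
Min-cut edges: In→Eg (8), B→Eg (2), A→Eg (5), C→Eg (7); capacity 8 + 2 + 5 + 7 = 22.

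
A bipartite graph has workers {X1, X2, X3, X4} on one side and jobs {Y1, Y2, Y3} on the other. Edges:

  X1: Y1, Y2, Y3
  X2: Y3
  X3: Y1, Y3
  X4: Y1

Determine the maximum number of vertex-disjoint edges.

Unit-capacity flow: source→left, listed edges, right→sink; max matching = max flow.
Augmenting path X1→Y1 (+1); matched 1.
Augmenting path X2→Y3 (+1); matched 2.
Augmenting path X3→Y1→X1→Y2 (+1); matched 3.
No augmenting path remains; maximum matching = 3.
König certificate: {X1, Y1, Y3} is a vertex cover of size 3 (every listed pair touches it), so no matching can be larger.

3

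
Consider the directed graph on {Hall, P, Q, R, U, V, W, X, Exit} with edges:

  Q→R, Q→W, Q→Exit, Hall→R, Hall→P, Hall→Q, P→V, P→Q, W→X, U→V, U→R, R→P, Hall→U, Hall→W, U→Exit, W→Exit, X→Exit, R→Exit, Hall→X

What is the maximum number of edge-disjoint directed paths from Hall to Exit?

Assign every edge capacity 1; by Menger, the answer equals the max flow.
Path Hall→Q→Exit (+1); total 1.
Path Hall→R→Exit (+1); total 2.
Path Hall→U→Exit (+1); total 3.
Path Hall→W→Exit (+1); total 4.
Path Hall→X→Exit (+1); total 5.
No residual Hall→Exit path; max flow = 5.
Certifying cut of size 5: {Hall→U, Q→Exit, R→Exit, W→Exit, X→Exit}.

5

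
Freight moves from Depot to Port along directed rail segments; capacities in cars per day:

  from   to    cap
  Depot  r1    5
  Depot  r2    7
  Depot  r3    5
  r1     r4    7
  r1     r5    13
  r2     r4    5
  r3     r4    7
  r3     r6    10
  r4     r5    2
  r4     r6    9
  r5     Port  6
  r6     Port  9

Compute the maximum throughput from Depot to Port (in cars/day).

Augment Depot→r1→r5→Port: bottleneck 5, flow now 5.
Augment Depot→r3→r6→Port: bottleneck 5, flow now 10.
Augment Depot→r2→r4→r5→Port: bottleneck 1, flow now 11.
Augment Depot→r2→r4→r6→Port: bottleneck 4, flow now 15.
No augmenting path remains; maximum flow = 15.
In the residual graph, reachable from Depot: {Depot, r2}.
Min-cut edges: Depot→r1 (5), Depot→r3 (5), r2→r4 (5); capacity 5 + 5 + 5 = 15.
This cut is saturated, so no flow can exceed 15.

15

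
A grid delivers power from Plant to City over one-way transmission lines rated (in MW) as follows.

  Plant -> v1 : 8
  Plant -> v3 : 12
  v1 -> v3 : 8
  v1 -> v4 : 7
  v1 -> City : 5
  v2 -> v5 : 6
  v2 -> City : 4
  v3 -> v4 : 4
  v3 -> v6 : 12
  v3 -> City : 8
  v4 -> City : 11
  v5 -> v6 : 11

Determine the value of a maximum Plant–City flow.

20

Augment Plant→v1→City: bottleneck 5, flow now 5.
Augment Plant→v3→City: bottleneck 8, flow now 13.
Augment Plant→v1→v4→City: bottleneck 3, flow now 16.
Augment Plant→v3→v4→City: bottleneck 4, flow now 20.
No augmenting path remains; maximum flow = 20.
In the residual graph, reachable from Plant: {Plant}.
Min-cut edges: Plant→v1 (8), Plant→v3 (12); capacity 8 + 12 = 20.
This cut is saturated, so no flow can exceed 20.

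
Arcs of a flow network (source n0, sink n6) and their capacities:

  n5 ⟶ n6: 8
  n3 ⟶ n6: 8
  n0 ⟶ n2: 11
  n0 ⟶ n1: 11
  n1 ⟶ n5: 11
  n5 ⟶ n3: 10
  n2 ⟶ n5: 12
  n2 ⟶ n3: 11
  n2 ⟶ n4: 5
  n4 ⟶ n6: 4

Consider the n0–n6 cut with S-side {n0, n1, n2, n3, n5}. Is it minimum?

Given cut capacity: 5 + 8 + 8 = 21.
Augment n0→n1→n5→n6: bottleneck 8, flow now 8.
Augment n0→n2→n3→n6: bottleneck 8, flow now 16.
Augment n0→n2→n4→n6: bottleneck 3, flow now 19.
Augment n0→n1→n5→n3→n2→n4→n6: bottleneck 1, flow now 20. (uses reverse residual edge)
No augmenting path remains; maximum flow = 20.
In the residual graph, reachable from n0: {n0, n1, n2, n3, n4, n5}.
Min-cut edges: n3→n6 (8), n4→n6 (4), n5→n6 (8); capacity 8 + 4 + 8 = 20.
Cut capacity 21 exceeds the max flow 20, so it is not minimum.

No — its capacity is 21, but the minimum cut has capacity 20.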